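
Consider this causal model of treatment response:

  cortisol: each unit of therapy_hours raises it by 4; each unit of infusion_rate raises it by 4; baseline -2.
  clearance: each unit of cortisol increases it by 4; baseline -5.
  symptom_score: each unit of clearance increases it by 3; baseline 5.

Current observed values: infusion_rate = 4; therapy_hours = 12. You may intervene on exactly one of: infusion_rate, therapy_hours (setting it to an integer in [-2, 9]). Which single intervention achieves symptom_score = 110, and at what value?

set therapy_hours = -1

Intervening on infusion_rate: symptom_score = 48*infusion_rate + 542. Reaching 110 requires infusion_rate = -9, outside [-2, 9].
Intervening on therapy_hours: with other inputs at their observed values, symptom_score = 48*therapy_hours + 158. Solving for 110 gives therapy_hours = -1, within [-2, 9].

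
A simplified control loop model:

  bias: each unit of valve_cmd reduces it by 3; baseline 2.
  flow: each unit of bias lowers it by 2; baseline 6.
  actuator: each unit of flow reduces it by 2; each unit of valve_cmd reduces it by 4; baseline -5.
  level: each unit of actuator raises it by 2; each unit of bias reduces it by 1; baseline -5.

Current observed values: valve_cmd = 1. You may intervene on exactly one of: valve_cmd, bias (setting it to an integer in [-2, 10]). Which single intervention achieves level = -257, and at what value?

set valve_cmd = 8

Intervening on valve_cmd: with other inputs at their observed values, level = -29*valve_cmd - 25. Solving for -257 gives valve_cmd = 8, within [-2, 10].
Intervening on bias: level = 7*bias - 47. Reaching -257 requires bias = -30, outside [-2, 10].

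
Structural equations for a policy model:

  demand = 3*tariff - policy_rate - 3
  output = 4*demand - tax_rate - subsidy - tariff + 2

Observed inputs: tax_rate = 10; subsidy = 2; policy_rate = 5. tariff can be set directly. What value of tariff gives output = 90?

Substituting into the demand equation gives demand = 3*tariff - 8.
This gives output = 11*tariff - 42.
Solve 11*tariff - 42 = 90: tariff = (90 + 42) / 11 = 12.

tariff = 12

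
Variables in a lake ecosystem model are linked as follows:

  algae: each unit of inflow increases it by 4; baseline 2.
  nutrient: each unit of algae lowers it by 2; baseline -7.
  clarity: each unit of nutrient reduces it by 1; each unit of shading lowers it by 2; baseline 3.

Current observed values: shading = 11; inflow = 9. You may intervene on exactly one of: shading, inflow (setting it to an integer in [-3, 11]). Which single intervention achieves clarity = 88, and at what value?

Intervening on shading: with other inputs at their observed values, clarity = -2*shading + 86. Solving for 88 gives shading = -1, within [-3, 11].
Intervening on inflow: clarity = 8*inflow - 8. Reaching 88 requires inflow = 12, outside [-3, 11].

set shading = -1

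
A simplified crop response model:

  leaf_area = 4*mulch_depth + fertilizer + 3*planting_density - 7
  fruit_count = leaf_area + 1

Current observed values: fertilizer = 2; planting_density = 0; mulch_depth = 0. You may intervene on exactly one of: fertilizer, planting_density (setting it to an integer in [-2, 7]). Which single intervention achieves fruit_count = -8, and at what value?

set fertilizer = -2

Intervening on fertilizer: with other inputs at their observed values, fruit_count = fertilizer - 6. Solving for -8 gives fertilizer = -2, within [-2, 7].
Intervening on planting_density: fruit_count = 3*planting_density - 4. Reaching -8 requires planting_density = -4/3, not an integer.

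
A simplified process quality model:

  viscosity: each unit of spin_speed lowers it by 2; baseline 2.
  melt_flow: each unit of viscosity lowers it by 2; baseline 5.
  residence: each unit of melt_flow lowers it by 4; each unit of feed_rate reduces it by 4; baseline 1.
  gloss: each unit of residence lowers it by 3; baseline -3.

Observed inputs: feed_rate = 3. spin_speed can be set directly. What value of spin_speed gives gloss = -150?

Substituting into the melt_flow equation gives melt_flow = 4*spin_speed + 1.
Substituting into the residence equation gives residence = -16*spin_speed - 15.
Substituting into the gloss equation gives gloss = 48*spin_speed + 42.
Solve 48*spin_speed + 42 = -150: spin_speed = (-150 - 42) / 48 = -4.

spin_speed = -4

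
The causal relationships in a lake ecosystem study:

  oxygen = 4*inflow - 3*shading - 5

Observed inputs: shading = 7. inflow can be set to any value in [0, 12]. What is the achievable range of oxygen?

-26 to 22

Substituting into the oxygen equation gives oxygen = 4*inflow - 26.
Linear in inflow, so extremes are at the endpoints: inflow = 0 gives oxygen = -26; inflow = 12 gives oxygen = 22.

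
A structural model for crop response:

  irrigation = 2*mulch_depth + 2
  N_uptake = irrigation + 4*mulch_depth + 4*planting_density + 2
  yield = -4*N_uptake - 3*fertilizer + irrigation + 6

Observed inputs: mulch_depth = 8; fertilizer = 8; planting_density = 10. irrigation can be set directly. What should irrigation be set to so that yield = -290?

irrigation = -8

Intervening on irrigation fixes its value directly, overriding its dependence on mulch_depth.
Substituting into the N_uptake equation gives N_uptake = irrigation + 74.
This gives yield = -3*irrigation - 314.
Solve -3*irrigation - 314 = -290: irrigation = (-290 + 314) / -3 = -8.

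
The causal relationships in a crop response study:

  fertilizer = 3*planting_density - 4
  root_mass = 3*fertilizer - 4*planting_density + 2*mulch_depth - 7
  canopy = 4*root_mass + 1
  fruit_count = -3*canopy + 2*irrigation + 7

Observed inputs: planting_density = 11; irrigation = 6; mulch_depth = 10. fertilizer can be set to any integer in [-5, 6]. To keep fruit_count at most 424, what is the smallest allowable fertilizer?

Intervening on fertilizer fixes its value directly, overriding its dependence on planting_density.
Substituting into the root_mass equation gives root_mass = 3*fertilizer - 31.
Substituting into the canopy equation gives canopy = 12*fertilizer - 123.
Substituting into the fruit_count equation gives fruit_count = -36*fertilizer + 388.
Require -36*fertilizer + 388 ≤ 424, so fertilizer ≥ -1.
The smallest integer in [-5, 6] satisfying this is -1.

fertilizer = -1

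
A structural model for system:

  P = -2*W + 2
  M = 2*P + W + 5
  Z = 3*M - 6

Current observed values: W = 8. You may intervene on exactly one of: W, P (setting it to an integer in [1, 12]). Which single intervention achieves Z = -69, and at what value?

set W = 10

Intervening on W: with other inputs at their observed values, Z = -9*W + 21. Solving for -69 gives W = 10, within [1, 12].
Intervening on P: Z = 6*P + 33. Reaching -69 requires P = -17, outside [1, 12].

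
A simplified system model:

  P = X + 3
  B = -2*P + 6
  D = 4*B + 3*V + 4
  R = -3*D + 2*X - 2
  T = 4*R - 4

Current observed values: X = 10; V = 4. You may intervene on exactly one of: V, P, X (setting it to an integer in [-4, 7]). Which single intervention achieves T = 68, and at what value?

set P = 5

Intervening on V: T = -36*V + 980. Reaching 68 requires V = 76/3, not an integer.
Intervening on P: with other inputs at their observed values, T = 96*P - 412. Solving for 68 gives P = 5, within [-4, 7].
Intervening on X: T = 104*X - 204. Reaching 68 requires X = 34/13, not an integer.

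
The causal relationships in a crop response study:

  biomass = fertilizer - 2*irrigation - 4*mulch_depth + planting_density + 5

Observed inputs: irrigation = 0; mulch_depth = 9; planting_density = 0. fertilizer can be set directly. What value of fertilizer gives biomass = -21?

Substituting into the biomass equation gives biomass = fertilizer - 31.
Solve fertilizer - 31 = -21: fertilizer = (-21 + 31) / 1 = 10.

fertilizer = 10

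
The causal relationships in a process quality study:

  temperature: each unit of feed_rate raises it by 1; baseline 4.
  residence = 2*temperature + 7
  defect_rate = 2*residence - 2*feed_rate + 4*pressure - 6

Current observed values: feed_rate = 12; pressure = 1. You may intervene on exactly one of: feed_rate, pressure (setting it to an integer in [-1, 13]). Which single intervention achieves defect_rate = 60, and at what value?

set pressure = 3

Intervening on feed_rate: defect_rate = 2*feed_rate + 28. Reaching 60 requires feed_rate = 16, outside [-1, 13].
Intervening on pressure: with other inputs at their observed values, defect_rate = 4*pressure + 48. Solving for 60 gives pressure = 3, within [-1, 13].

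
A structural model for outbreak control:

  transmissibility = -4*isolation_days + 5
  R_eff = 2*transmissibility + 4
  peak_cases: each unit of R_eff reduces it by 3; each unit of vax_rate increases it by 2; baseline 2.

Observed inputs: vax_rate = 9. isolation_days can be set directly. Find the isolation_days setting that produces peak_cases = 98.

Substituting into the R_eff equation gives R_eff = -8*isolation_days + 14.
Substituting into the peak_cases equation gives peak_cases = 24*isolation_days - 22.
Solve 24*isolation_days - 22 = 98: isolation_days = (98 + 22) / 24 = 5.

isolation_days = 5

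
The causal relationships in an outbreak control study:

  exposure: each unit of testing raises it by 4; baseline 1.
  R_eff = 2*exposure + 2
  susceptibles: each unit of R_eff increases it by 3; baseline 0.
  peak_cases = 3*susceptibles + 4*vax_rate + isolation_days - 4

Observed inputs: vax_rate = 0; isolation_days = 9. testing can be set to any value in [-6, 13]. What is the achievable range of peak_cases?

-391 to 977

Substituting into the R_eff equation gives R_eff = 8*testing + 4.
Substituting into the susceptibles equation gives susceptibles = 24*testing + 12.
Substituting into the peak_cases equation gives peak_cases = 72*testing + 41.
Linear in testing, so extremes are at the endpoints: testing = -6 gives peak_cases = -391; testing = 13 gives peak_cases = 977.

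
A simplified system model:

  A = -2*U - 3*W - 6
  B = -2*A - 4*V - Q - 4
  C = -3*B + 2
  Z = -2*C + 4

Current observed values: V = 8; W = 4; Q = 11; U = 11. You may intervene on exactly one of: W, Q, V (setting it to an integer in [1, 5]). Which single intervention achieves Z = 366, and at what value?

set V = 1

Intervening on W: Z = 36*W + 54. Reaching 366 requires W = 26/3, not an integer.
Intervening on Q: Z = -6*Q + 264. Reaching 366 requires Q = -17, outside [1, 5].
Intervening on V: with other inputs at their observed values, Z = -24*V + 390. Solving for 366 gives V = 1, within [1, 5].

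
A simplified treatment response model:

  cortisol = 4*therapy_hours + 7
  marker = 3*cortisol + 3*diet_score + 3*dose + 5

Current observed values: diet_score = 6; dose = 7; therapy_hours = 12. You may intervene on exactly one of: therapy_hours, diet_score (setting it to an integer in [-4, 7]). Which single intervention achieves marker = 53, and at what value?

Intervening on therapy_hours: with other inputs at their observed values, marker = 12*therapy_hours + 65. Solving for 53 gives therapy_hours = -1, within [-4, 7].
Intervening on diet_score: marker = 3*diet_score + 191. Reaching 53 requires diet_score = -46, outside [-4, 7].

set therapy_hours = -1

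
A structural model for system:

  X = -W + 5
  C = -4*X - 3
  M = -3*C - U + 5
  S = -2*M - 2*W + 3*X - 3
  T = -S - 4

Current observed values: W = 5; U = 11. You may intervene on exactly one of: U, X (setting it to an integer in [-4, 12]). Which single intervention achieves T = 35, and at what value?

Intervening on U: with other inputs at their observed values, T = -2*U + 37. Solving for 35 gives U = 1, within [-4, 12].
Intervening on X: T = 21*X + 15. Reaching 35 requires X = 20/21, not an integer.

set U = 1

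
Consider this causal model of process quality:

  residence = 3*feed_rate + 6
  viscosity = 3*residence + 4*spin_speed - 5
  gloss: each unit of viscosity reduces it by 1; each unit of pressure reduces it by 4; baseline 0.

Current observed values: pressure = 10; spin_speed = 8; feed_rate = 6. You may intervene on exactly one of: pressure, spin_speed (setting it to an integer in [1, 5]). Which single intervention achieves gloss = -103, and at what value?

set pressure = 1

Intervening on pressure: with other inputs at their observed values, gloss = -4*pressure - 99. Solving for -103 gives pressure = 1, within [1, 5].
Intervening on spin_speed: gloss = -4*spin_speed - 107. Reaching -103 requires spin_speed = -1, outside [1, 5].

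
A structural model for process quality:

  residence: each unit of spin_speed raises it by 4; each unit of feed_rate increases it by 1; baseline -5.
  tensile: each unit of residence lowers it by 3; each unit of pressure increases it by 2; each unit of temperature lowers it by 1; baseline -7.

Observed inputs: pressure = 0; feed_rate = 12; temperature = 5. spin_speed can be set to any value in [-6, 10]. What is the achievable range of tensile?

-153 to 39

Substituting into the residence equation gives residence = 4*spin_speed + 7.
Substituting into the tensile equation gives tensile = -12*spin_speed - 33.
Linear in spin_speed, so extremes are at the endpoints: spin_speed = -6 gives tensile = 39; spin_speed = 10 gives tensile = -153.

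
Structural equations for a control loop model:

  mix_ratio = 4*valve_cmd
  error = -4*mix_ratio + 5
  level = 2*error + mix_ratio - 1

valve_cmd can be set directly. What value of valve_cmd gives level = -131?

Substituting into the error equation gives error = -16*valve_cmd + 5.
Substituting into the level equation gives level = -28*valve_cmd + 9.
Solve -28*valve_cmd + 9 = -131: valve_cmd = (-131 - 9) / -28 = 5.

valve_cmd = 5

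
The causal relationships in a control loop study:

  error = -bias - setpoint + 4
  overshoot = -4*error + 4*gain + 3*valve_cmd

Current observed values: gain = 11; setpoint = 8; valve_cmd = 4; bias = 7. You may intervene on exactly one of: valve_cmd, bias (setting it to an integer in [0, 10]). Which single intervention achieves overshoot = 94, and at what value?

Intervening on valve_cmd: with other inputs at their observed values, overshoot = 3*valve_cmd + 88. Solving for 94 gives valve_cmd = 2, within [0, 10].
Intervening on bias: overshoot = 4*bias + 72. Reaching 94 requires bias = 11/2, not an integer.

set valve_cmd = 2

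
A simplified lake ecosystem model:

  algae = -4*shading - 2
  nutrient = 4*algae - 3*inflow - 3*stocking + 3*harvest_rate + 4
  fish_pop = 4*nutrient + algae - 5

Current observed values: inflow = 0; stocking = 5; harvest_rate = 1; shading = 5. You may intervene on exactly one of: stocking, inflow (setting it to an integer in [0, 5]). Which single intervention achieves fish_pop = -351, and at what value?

set stocking = 0

Intervening on stocking: with other inputs at their observed values, fish_pop = -12*stocking - 351. Solving for -351 gives stocking = 0, within [0, 5].
Intervening on inflow: fish_pop = -12*inflow - 411. Reaching -351 requires inflow = -5, outside [0, 5].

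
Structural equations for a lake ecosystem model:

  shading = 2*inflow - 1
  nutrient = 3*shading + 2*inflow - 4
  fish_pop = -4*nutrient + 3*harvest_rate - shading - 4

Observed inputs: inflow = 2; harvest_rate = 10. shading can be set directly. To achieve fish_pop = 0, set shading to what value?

Intervening on shading fixes its value directly, overriding its dependence on inflow.
Substituting into the nutrient equation gives nutrient = 3*shading.
Substituting into the fish_pop equation gives fish_pop = -13*shading + 26.
Solve -13*shading + 26 = 0: shading = (0 - 26) / -13 = 2.

shading = 2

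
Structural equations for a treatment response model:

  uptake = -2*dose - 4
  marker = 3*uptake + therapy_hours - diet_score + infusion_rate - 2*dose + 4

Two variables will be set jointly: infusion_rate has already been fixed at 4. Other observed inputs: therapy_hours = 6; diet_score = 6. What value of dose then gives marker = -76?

dose = 9

With infusion_rate held at 4:
Substituting into the marker equation gives marker = -8*dose - 4.
Solve -8*dose - 4 = -76: dose = (-76 + 4) / -8 = 9.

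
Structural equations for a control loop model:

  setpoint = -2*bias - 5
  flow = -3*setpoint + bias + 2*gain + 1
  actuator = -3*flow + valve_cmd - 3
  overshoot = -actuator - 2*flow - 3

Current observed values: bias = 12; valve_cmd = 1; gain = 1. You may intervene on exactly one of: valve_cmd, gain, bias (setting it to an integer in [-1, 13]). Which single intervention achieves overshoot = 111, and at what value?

set gain = 6

Intervening on valve_cmd: overshoot = -valve_cmd + 102. Reaching 111 requires valve_cmd = -9, outside [-1, 13].
Intervening on gain: with other inputs at their observed values, overshoot = 2*gain + 99. Solving for 111 gives gain = 6, within [-1, 13].
Intervening on bias: overshoot = 7*bias + 17. Reaching 111 requires bias = 94/7, not an integer.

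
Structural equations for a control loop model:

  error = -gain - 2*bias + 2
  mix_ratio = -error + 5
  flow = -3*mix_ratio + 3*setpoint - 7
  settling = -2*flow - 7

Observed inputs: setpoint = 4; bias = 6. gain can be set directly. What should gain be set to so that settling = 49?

Substituting into the error equation gives error = -gain - 10.
So mix_ratio = gain + 15.
Substituting into the flow equation gives flow = -3*gain - 40.
This gives settling = 6*gain + 73.
Solve 6*gain + 73 = 49: gain = (49 - 73) / 6 = -4.

gain = -4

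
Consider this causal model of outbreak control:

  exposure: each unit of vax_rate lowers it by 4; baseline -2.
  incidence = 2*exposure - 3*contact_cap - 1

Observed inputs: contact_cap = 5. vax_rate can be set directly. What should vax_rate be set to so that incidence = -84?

vax_rate = 8

Substituting into the incidence equation gives incidence = -8*vax_rate - 20.
Solve -8*vax_rate - 20 = -84: vax_rate = (-84 + 20) / -8 = 8.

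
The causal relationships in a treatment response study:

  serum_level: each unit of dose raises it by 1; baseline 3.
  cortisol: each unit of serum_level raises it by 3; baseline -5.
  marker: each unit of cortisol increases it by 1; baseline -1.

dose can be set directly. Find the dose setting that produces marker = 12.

dose = 3

Substituting into the cortisol equation gives cortisol = 3*dose + 4.
This gives marker = 3*dose + 3.
Solve 3*dose + 3 = 12: dose = (12 - 3) / 3 = 3.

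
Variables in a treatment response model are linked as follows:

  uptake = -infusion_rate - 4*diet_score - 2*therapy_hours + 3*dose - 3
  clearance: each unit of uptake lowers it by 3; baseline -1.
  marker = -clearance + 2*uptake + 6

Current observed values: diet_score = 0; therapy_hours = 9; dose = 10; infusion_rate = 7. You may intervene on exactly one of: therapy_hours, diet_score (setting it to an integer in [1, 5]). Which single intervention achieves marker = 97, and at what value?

set therapy_hours = 1

Intervening on therapy_hours: with other inputs at their observed values, marker = -10*therapy_hours + 107. Solving for 97 gives therapy_hours = 1, within [1, 5].
Intervening on diet_score: marker = -20*diet_score + 17. Reaching 97 requires diet_score = -4, outside [1, 5].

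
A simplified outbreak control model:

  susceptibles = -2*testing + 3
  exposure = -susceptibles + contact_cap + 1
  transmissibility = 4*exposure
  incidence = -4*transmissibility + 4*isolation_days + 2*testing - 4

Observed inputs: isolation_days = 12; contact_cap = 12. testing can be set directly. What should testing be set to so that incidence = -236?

Substituting into the exposure equation gives exposure = 2*testing + 10.
Substituting into the transmissibility equation gives transmissibility = 8*testing + 40.
Substituting into the incidence equation gives incidence = -30*testing - 116.
Solve -30*testing - 116 = -236: testing = (-236 + 116) / -30 = 4.

testing = 4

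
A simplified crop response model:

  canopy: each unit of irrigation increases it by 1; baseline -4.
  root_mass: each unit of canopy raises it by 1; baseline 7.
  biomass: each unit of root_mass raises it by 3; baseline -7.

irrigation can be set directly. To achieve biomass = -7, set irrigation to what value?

irrigation = -3

Substituting into the root_mass equation gives root_mass = irrigation + 3.
biomass becomes 3*irrigation + 2.
Solve 3*irrigation + 2 = -7: irrigation = (-7 - 2) / 3 = -3.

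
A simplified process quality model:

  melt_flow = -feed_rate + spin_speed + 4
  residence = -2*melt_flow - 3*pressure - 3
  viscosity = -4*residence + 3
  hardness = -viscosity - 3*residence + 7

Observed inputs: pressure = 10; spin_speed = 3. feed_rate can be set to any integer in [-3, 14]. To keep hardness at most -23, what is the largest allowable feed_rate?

Substituting into the melt_flow equation gives melt_flow = -feed_rate + 7.
So residence = 2*feed_rate - 47.
This gives viscosity = -8*feed_rate + 191.
Substituting into the hardness equation gives hardness = 2*feed_rate - 43.
Require 2*feed_rate - 43 ≤ -23, so feed_rate ≤ 10.
The largest integer in [-3, 14] satisfying this is 10.

feed_rate = 10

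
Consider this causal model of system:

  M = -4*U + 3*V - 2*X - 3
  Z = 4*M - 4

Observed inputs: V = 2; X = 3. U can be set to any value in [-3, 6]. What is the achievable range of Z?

Substituting into the M equation gives M = -4*U - 3.
This gives Z = -16*U - 16.
Linear in U, so extremes are at the endpoints: U = -3 gives Z = 32; U = 6 gives Z = -112.

-112 to 32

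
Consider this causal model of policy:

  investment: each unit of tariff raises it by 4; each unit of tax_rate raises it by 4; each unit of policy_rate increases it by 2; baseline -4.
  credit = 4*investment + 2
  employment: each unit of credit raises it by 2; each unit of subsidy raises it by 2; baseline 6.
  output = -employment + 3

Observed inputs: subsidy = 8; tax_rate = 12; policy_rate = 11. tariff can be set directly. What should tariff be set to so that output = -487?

Substituting into the investment equation gives investment = 4*tariff + 66.
So credit = 16*tariff + 266.
employment becomes 32*tariff + 554.
So output = -32*tariff - 551.
Solve -32*tariff - 551 = -487: tariff = (-487 + 551) / -32 = -2.

tariff = -2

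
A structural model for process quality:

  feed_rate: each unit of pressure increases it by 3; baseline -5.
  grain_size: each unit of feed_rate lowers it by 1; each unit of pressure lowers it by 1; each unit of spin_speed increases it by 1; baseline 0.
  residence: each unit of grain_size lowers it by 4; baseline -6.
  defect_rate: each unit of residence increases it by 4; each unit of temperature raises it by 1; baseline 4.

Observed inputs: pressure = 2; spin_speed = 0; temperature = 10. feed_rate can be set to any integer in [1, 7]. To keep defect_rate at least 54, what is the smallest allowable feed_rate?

feed_rate = 2

Intervening on feed_rate fixes its value directly, overriding its dependence on pressure.
Substituting into the grain_size equation gives grain_size = -feed_rate - 2.
Substituting into the residence equation gives residence = 4*feed_rate + 2.
Substituting into the defect_rate equation gives defect_rate = 16*feed_rate + 22.
Require 16*feed_rate + 22 ≥ 54, so feed_rate ≥ 2.
The smallest integer in [1, 7] satisfying this is 2.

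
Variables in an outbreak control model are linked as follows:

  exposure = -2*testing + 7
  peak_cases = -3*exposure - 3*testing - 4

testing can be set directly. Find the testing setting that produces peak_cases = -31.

Substituting into the peak_cases equation gives peak_cases = 3*testing - 25.
Solve 3*testing - 25 = -31: testing = (-31 + 25) / 3 = -2.

testing = -2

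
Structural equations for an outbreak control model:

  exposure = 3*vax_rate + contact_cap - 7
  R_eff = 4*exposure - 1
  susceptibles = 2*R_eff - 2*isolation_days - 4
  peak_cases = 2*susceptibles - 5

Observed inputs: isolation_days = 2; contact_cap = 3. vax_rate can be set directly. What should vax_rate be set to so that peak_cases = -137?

Substituting into the exposure equation gives exposure = 3*vax_rate - 4.
This gives R_eff = 12*vax_rate - 17.
Substituting into the susceptibles equation gives susceptibles = 24*vax_rate - 42.
Substituting into the peak_cases equation gives peak_cases = 48*vax_rate - 89.
Solve 48*vax_rate - 89 = -137: vax_rate = (-137 + 89) / 48 = -1.

vax_rate = -1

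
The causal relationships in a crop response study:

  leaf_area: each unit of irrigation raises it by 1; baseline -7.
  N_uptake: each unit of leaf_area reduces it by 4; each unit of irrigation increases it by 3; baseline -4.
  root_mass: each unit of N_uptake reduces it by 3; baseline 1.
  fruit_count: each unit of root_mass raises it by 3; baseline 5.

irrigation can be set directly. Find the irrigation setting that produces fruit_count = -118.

irrigation = 10

Substituting into the N_uptake equation gives N_uptake = -irrigation + 24.
Substituting into the root_mass equation gives root_mass = 3*irrigation - 71.
Substituting into the fruit_count equation gives fruit_count = 9*irrigation - 208.
Solve 9*irrigation - 208 = -118: irrigation = (-118 + 208) / 9 = 10.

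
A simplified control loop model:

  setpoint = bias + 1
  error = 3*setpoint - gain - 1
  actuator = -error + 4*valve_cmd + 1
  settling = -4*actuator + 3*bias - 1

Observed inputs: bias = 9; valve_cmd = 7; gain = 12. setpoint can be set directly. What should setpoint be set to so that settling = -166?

Intervening on setpoint fixes its value directly, overriding its dependence on bias.
Substituting into the error equation gives error = 3*setpoint - 13.
Substituting into the actuator equation gives actuator = -3*setpoint + 42.
settling becomes 12*setpoint - 142.
Solve 12*setpoint - 142 = -166: setpoint = (-166 + 142) / 12 = -2.

setpoint = -2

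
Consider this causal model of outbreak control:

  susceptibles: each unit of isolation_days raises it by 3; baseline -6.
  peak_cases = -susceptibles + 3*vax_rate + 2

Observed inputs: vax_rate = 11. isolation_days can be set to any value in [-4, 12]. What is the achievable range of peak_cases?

5 to 53

Substituting into the peak_cases equation gives peak_cases = -3*isolation_days + 41.
Linear in isolation_days, so extremes are at the endpoints: isolation_days = -4 gives peak_cases = 53; isolation_days = 12 gives peak_cases = 5.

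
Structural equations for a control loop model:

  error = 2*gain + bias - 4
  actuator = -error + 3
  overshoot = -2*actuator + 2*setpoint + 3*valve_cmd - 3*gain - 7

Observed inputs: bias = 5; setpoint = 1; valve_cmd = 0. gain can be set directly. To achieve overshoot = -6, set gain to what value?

gain = 3

Substituting into the error equation gives error = 2*gain + 1.
This gives actuator = -2*gain + 2.
Substituting into the overshoot equation gives overshoot = gain - 9.
Solve gain - 9 = -6: gain = (-6 + 9) / 1 = 3.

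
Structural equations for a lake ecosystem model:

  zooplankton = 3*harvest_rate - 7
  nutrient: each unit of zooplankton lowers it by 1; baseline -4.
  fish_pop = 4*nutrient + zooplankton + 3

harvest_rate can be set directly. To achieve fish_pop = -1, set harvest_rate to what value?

harvest_rate = 1

Substituting into the nutrient equation gives nutrient = -3*harvest_rate + 3.
So fish_pop = -9*harvest_rate + 8.
Solve -9*harvest_rate + 8 = -1: harvest_rate = (-1 - 8) / -9 = 1.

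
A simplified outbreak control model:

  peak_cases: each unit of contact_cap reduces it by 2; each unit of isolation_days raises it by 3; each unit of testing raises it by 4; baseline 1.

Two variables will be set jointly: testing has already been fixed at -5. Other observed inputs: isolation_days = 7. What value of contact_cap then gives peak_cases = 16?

contact_cap = -7

With testing held at -5:
Substituting into the peak_cases equation gives peak_cases = -2*contact_cap + 2.
Solve -2*contact_cap + 2 = 16: contact_cap = (16 - 2) / -2 = -7.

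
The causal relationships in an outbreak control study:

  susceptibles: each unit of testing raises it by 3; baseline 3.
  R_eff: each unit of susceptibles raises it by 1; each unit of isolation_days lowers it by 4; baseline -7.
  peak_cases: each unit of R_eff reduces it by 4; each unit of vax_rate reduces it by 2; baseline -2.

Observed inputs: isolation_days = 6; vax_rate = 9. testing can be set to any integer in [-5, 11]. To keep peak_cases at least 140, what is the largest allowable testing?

testing = -4

Substituting into the R_eff equation gives R_eff = 3*testing - 28.
Substituting into the peak_cases equation gives peak_cases = -12*testing + 92.
Require -12*testing + 92 ≥ 140, so testing ≤ -4.
The largest integer in [-5, 11] satisfying this is -4.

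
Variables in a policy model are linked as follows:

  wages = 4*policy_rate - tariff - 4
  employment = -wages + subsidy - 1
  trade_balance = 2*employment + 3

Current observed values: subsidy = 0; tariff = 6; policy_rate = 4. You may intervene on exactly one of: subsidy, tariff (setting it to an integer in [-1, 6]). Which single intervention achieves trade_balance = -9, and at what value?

set subsidy = 1

Intervening on subsidy: with other inputs at their observed values, trade_balance = 2*subsidy - 11. Solving for -9 gives subsidy = 1, within [-1, 6].
Intervening on tariff: trade_balance = 2*tariff - 23. Reaching -9 requires tariff = 7, outside [-1, 6].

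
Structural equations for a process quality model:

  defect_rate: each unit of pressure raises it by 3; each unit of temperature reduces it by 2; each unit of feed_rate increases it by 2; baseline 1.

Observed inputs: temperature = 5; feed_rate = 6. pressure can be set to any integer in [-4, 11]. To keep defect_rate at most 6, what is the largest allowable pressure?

Substituting into the defect_rate equation gives defect_rate = 3*pressure + 3.
Require 3*pressure + 3 ≤ 6, so pressure ≤ 1.
The largest integer in [-4, 11] satisfying this is 1.

pressure = 1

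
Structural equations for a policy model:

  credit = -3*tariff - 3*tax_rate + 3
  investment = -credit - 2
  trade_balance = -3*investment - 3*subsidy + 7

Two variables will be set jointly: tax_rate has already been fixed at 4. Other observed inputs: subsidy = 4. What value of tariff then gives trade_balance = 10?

tariff = -4

With tax_rate held at 4:
Substituting into the credit equation gives credit = -3*tariff - 9.
Substituting into the investment equation gives investment = 3*tariff + 7.
Substituting into the trade_balance equation gives trade_balance = -9*tariff - 26.
Solve -9*tariff - 26 = 10: tariff = (10 + 26) / -9 = -4.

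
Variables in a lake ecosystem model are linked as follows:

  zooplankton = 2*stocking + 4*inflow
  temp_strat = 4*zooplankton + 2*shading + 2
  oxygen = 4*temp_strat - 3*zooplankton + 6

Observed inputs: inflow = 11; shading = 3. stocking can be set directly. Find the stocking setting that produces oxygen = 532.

stocking = -3

Substituting into the zooplankton equation gives zooplankton = 2*stocking + 44.
temp_strat becomes 8*stocking + 184.
So oxygen = 26*stocking + 610.
Solve 26*stocking + 610 = 532: stocking = (532 - 610) / 26 = -3.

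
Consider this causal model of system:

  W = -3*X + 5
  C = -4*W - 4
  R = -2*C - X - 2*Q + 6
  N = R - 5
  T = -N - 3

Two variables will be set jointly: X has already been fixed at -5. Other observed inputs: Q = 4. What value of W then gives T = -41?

With X held at -5:
Intervening on W fixes its value directly, overriding its dependence on X.
Substituting into the R equation gives R = 8*W + 11.
So N = 8*W + 6.
Substituting into the T equation gives T = -8*W - 9.
Solve -8*W - 9 = -41: W = (-41 + 9) / -8 = 4.

W = 4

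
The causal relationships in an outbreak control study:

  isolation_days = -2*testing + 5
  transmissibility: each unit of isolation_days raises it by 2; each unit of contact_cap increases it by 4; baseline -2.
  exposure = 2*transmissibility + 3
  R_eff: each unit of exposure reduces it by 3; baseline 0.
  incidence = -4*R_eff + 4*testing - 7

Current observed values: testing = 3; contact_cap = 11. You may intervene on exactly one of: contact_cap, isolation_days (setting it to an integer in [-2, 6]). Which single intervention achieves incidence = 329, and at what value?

set contact_cap = 4

Intervening on contact_cap: with other inputs at their observed values, incidence = 96*contact_cap - 55. Solving for 329 gives contact_cap = 4, within [-2, 6].
Intervening on isolation_days: incidence = 48*isolation_days + 1049. Reaching 329 requires isolation_days = -15, outside [-2, 6].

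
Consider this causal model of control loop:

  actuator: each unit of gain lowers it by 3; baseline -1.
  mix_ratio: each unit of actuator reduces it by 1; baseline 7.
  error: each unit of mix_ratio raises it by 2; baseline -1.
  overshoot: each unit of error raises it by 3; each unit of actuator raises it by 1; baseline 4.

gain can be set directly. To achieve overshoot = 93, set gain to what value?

gain = 3

Substituting into the mix_ratio equation gives mix_ratio = 3*gain + 8.
Substituting into the error equation gives error = 6*gain + 15.
This gives overshoot = 15*gain + 48.
Solve 15*gain + 48 = 93: gain = (93 - 48) / 15 = 3.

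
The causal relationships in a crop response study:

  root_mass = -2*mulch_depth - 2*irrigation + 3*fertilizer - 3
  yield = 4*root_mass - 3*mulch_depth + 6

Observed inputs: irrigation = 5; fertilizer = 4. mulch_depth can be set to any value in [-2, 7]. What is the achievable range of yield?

Substituting into the root_mass equation gives root_mass = -2*mulch_depth - 1.
Substituting into the yield equation gives yield = -11*mulch_depth + 2.
Linear in mulch_depth, so extremes are at the endpoints: mulch_depth = -2 gives yield = 24; mulch_depth = 7 gives yield = -75.

-75 to 24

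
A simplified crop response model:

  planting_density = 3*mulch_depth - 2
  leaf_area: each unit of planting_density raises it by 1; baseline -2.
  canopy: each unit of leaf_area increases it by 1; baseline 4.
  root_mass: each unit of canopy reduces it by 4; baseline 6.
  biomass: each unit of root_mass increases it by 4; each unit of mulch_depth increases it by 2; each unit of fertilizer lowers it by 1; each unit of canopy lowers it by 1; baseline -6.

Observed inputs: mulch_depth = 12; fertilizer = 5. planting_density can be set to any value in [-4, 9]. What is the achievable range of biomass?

-150 to 71

Intervening on planting_density fixes its value directly, overriding its dependence on mulch_depth.
Substituting into the canopy equation gives canopy = planting_density + 2.
root_mass becomes -4*planting_density - 2.
This gives biomass = -17*planting_density + 3.
Linear in planting_density, so extremes are at the endpoints: planting_density = -4 gives biomass = 71; planting_density = 9 gives biomass = -150.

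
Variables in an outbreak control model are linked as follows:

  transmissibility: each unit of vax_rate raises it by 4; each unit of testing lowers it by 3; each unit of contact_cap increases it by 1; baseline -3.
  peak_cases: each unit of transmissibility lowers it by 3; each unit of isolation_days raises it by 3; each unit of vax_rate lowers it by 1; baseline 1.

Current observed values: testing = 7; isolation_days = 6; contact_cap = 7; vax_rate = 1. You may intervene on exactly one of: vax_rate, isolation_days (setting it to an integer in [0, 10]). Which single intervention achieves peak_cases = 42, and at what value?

Intervening on vax_rate: peak_cases = -13*vax_rate + 70. Reaching 42 requires vax_rate = 28/13, not an integer.
Intervening on isolation_days: with other inputs at their observed values, peak_cases = 3*isolation_days + 39. Solving for 42 gives isolation_days = 1, within [0, 10].

set isolation_days = 1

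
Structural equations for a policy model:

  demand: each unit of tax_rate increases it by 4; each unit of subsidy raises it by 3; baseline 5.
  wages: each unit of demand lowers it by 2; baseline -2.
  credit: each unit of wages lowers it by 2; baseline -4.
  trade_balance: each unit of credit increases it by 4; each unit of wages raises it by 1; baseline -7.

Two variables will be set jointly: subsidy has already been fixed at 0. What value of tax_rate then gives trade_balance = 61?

tax_rate = 0

With subsidy held at 0:
Substituting into the demand equation gives demand = 4*tax_rate + 5.
So wages = -8*tax_rate - 12.
Substituting into the credit equation gives credit = 16*tax_rate + 20.
So trade_balance = 56*tax_rate + 61.
Solve 56*tax_rate + 61 = 61: tax_rate = (61 - 61) / 56 = 0.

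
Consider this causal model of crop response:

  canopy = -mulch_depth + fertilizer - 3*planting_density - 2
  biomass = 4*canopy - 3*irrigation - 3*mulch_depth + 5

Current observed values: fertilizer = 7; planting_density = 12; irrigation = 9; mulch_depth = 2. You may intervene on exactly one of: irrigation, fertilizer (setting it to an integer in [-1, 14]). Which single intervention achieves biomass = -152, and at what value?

set fertilizer = 9

Intervening on irrigation: biomass = -3*irrigation - 133. Reaching -152 requires irrigation = 19/3, not an integer.
Intervening on fertilizer: with other inputs at their observed values, biomass = 4*fertilizer - 188. Solving for -152 gives fertilizer = 9, within [-1, 14].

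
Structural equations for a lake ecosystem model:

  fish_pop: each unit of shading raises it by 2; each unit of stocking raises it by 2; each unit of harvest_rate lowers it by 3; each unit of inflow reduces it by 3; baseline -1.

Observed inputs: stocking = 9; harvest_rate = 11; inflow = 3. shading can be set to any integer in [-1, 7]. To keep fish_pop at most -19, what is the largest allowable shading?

Substituting into the fish_pop equation gives fish_pop = 2*shading - 25.
Require 2*shading - 25 ≤ -19, so shading ≤ 3.
The largest integer in [-1, 7] satisfying this is 3.

shading = 3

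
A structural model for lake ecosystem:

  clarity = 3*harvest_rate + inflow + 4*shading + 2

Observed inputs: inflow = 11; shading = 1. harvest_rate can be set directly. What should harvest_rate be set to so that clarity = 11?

harvest_rate = -2

Substituting into the clarity equation gives clarity = 3*harvest_rate + 17.
Solve 3*harvest_rate + 17 = 11: harvest_rate = (11 - 17) / 3 = -2.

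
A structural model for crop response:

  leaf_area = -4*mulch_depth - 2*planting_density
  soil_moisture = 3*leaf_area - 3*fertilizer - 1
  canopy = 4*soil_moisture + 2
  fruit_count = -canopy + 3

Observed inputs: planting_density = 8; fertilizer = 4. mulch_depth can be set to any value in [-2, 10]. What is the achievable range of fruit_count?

149 to 725

Substituting into the leaf_area equation gives leaf_area = -4*mulch_depth - 16.
This gives soil_moisture = -12*mulch_depth - 61.
So canopy = -48*mulch_depth - 242.
Substituting into the fruit_count equation gives fruit_count = 48*mulch_depth + 245.
Linear in mulch_depth, so extremes are at the endpoints: mulch_depth = -2 gives fruit_count = 149; mulch_depth = 10 gives fruit_count = 725.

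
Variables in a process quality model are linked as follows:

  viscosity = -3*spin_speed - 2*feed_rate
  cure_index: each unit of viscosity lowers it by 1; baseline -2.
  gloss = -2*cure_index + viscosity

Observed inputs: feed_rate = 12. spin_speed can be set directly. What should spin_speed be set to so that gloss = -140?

Substituting into the viscosity equation gives viscosity = -3*spin_speed - 24.
Substituting into the cure_index equation gives cure_index = 3*spin_speed + 22.
This gives gloss = -9*spin_speed - 68.
Solve -9*spin_speed - 68 = -140: spin_speed = (-140 + 68) / -9 = 8.

spin_speed = 8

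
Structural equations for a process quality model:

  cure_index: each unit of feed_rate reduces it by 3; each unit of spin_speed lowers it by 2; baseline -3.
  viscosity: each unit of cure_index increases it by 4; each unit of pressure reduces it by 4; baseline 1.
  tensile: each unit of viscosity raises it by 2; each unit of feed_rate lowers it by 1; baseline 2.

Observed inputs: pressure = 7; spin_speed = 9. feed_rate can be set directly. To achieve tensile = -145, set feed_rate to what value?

feed_rate = -3

Substituting into the cure_index equation gives cure_index = -3*feed_rate - 21.
Substituting into the viscosity equation gives viscosity = -12*feed_rate - 111.
So tensile = -25*feed_rate - 220.
Solve -25*feed_rate - 220 = -145: feed_rate = (-145 + 220) / -25 = -3.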